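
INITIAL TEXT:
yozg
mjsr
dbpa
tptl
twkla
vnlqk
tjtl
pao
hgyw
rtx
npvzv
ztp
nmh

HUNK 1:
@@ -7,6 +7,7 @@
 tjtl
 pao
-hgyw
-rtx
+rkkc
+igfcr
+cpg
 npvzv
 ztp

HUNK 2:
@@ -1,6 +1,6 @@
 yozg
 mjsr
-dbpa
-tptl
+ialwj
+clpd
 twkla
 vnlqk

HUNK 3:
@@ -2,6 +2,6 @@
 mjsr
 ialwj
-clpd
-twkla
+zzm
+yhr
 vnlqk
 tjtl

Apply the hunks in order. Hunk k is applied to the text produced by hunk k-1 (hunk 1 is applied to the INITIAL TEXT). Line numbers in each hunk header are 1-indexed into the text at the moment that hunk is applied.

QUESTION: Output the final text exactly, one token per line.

Hunk 1: at line 7 remove [hgyw,rtx] add [rkkc,igfcr,cpg] -> 14 lines: yozg mjsr dbpa tptl twkla vnlqk tjtl pao rkkc igfcr cpg npvzv ztp nmh
Hunk 2: at line 1 remove [dbpa,tptl] add [ialwj,clpd] -> 14 lines: yozg mjsr ialwj clpd twkla vnlqk tjtl pao rkkc igfcr cpg npvzv ztp nmh
Hunk 3: at line 2 remove [clpd,twkla] add [zzm,yhr] -> 14 lines: yozg mjsr ialwj zzm yhr vnlqk tjtl pao rkkc igfcr cpg npvzv ztp nmh

Answer: yozg
mjsr
ialwj
zzm
yhr
vnlqk
tjtl
pao
rkkc
igfcr
cpg
npvzv
ztp
nmh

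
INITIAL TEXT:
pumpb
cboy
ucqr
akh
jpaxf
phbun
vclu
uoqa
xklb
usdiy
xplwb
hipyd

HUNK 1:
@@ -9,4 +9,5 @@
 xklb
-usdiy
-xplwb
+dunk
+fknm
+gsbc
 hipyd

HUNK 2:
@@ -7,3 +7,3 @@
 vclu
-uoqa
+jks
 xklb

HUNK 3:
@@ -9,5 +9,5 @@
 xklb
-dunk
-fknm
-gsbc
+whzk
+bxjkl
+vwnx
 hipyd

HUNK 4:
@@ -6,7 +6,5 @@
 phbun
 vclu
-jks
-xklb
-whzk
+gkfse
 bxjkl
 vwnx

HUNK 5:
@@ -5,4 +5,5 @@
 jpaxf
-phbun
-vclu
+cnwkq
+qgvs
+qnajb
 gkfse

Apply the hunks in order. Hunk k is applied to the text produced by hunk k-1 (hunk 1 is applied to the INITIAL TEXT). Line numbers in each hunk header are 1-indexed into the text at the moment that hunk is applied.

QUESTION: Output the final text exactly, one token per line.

Answer: pumpb
cboy
ucqr
akh
jpaxf
cnwkq
qgvs
qnajb
gkfse
bxjkl
vwnx
hipyd

Derivation:
Hunk 1: at line 9 remove [usdiy,xplwb] add [dunk,fknm,gsbc] -> 13 lines: pumpb cboy ucqr akh jpaxf phbun vclu uoqa xklb dunk fknm gsbc hipyd
Hunk 2: at line 7 remove [uoqa] add [jks] -> 13 lines: pumpb cboy ucqr akh jpaxf phbun vclu jks xklb dunk fknm gsbc hipyd
Hunk 3: at line 9 remove [dunk,fknm,gsbc] add [whzk,bxjkl,vwnx] -> 13 lines: pumpb cboy ucqr akh jpaxf phbun vclu jks xklb whzk bxjkl vwnx hipyd
Hunk 4: at line 6 remove [jks,xklb,whzk] add [gkfse] -> 11 lines: pumpb cboy ucqr akh jpaxf phbun vclu gkfse bxjkl vwnx hipyd
Hunk 5: at line 5 remove [phbun,vclu] add [cnwkq,qgvs,qnajb] -> 12 lines: pumpb cboy ucqr akh jpaxf cnwkq qgvs qnajb gkfse bxjkl vwnx hipyd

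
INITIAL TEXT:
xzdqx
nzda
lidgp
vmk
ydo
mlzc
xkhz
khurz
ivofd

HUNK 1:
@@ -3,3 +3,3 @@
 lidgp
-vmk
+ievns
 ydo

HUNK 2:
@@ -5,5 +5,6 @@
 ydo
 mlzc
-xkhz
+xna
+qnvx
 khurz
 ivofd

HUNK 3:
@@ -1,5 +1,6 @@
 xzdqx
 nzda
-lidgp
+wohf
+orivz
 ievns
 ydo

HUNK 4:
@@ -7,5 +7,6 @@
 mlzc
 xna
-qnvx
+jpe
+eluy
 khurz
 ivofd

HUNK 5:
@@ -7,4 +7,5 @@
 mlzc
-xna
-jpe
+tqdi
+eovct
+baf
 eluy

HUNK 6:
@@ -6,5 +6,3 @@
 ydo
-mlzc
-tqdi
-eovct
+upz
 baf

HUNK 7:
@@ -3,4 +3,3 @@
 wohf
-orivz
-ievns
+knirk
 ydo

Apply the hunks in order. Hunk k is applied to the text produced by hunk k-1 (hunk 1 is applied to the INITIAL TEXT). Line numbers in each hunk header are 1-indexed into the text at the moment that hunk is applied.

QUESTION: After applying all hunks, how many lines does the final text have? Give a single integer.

Answer: 10

Derivation:
Hunk 1: at line 3 remove [vmk] add [ievns] -> 9 lines: xzdqx nzda lidgp ievns ydo mlzc xkhz khurz ivofd
Hunk 2: at line 5 remove [xkhz] add [xna,qnvx] -> 10 lines: xzdqx nzda lidgp ievns ydo mlzc xna qnvx khurz ivofd
Hunk 3: at line 1 remove [lidgp] add [wohf,orivz] -> 11 lines: xzdqx nzda wohf orivz ievns ydo mlzc xna qnvx khurz ivofd
Hunk 4: at line 7 remove [qnvx] add [jpe,eluy] -> 12 lines: xzdqx nzda wohf orivz ievns ydo mlzc xna jpe eluy khurz ivofd
Hunk 5: at line 7 remove [xna,jpe] add [tqdi,eovct,baf] -> 13 lines: xzdqx nzda wohf orivz ievns ydo mlzc tqdi eovct baf eluy khurz ivofd
Hunk 6: at line 6 remove [mlzc,tqdi,eovct] add [upz] -> 11 lines: xzdqx nzda wohf orivz ievns ydo upz baf eluy khurz ivofd
Hunk 7: at line 3 remove [orivz,ievns] add [knirk] -> 10 lines: xzdqx nzda wohf knirk ydo upz baf eluy khurz ivofd
Final line count: 10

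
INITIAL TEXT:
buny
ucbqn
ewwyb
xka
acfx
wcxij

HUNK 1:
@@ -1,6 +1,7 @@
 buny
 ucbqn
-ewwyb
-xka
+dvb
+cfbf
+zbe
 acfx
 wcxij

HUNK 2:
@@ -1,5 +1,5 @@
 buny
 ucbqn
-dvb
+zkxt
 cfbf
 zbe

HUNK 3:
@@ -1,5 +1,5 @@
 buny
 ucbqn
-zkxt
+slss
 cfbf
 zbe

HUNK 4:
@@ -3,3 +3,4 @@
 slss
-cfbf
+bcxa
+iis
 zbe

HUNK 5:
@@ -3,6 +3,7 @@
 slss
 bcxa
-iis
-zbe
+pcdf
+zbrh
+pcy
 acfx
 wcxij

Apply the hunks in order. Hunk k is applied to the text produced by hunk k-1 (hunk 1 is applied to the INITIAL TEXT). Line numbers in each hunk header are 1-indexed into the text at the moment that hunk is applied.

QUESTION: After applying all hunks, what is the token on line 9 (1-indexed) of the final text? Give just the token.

Hunk 1: at line 1 remove [ewwyb,xka] add [dvb,cfbf,zbe] -> 7 lines: buny ucbqn dvb cfbf zbe acfx wcxij
Hunk 2: at line 1 remove [dvb] add [zkxt] -> 7 lines: buny ucbqn zkxt cfbf zbe acfx wcxij
Hunk 3: at line 1 remove [zkxt] add [slss] -> 7 lines: buny ucbqn slss cfbf zbe acfx wcxij
Hunk 4: at line 3 remove [cfbf] add [bcxa,iis] -> 8 lines: buny ucbqn slss bcxa iis zbe acfx wcxij
Hunk 5: at line 3 remove [iis,zbe] add [pcdf,zbrh,pcy] -> 9 lines: buny ucbqn slss bcxa pcdf zbrh pcy acfx wcxij
Final line 9: wcxij

Answer: wcxij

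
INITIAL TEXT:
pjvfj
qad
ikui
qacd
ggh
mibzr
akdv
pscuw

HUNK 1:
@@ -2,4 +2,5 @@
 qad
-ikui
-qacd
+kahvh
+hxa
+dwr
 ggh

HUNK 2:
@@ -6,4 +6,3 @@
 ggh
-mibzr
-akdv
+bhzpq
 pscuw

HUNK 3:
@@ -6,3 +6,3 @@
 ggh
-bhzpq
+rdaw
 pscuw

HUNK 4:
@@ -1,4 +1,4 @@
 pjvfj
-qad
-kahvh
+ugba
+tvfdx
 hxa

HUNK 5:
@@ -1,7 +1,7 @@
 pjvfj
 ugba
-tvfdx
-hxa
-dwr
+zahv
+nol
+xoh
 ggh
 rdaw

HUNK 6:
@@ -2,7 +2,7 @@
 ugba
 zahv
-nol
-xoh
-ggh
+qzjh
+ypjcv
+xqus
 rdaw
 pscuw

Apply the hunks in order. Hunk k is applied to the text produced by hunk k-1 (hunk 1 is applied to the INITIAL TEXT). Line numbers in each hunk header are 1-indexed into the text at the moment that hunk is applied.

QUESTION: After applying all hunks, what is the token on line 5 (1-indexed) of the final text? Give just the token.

Answer: ypjcv

Derivation:
Hunk 1: at line 2 remove [ikui,qacd] add [kahvh,hxa,dwr] -> 9 lines: pjvfj qad kahvh hxa dwr ggh mibzr akdv pscuw
Hunk 2: at line 6 remove [mibzr,akdv] add [bhzpq] -> 8 lines: pjvfj qad kahvh hxa dwr ggh bhzpq pscuw
Hunk 3: at line 6 remove [bhzpq] add [rdaw] -> 8 lines: pjvfj qad kahvh hxa dwr ggh rdaw pscuw
Hunk 4: at line 1 remove [qad,kahvh] add [ugba,tvfdx] -> 8 lines: pjvfj ugba tvfdx hxa dwr ggh rdaw pscuw
Hunk 5: at line 1 remove [tvfdx,hxa,dwr] add [zahv,nol,xoh] -> 8 lines: pjvfj ugba zahv nol xoh ggh rdaw pscuw
Hunk 6: at line 2 remove [nol,xoh,ggh] add [qzjh,ypjcv,xqus] -> 8 lines: pjvfj ugba zahv qzjh ypjcv xqus rdaw pscuw
Final line 5: ypjcv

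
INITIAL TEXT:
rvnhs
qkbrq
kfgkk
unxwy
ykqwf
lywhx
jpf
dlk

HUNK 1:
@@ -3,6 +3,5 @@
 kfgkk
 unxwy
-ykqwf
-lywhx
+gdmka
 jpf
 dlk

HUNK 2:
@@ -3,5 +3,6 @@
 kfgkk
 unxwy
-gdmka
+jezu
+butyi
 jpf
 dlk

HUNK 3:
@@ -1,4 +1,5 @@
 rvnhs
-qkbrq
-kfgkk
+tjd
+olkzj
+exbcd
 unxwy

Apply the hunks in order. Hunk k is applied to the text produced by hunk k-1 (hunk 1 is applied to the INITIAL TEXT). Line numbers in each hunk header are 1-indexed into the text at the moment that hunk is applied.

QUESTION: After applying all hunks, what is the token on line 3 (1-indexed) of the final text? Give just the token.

Hunk 1: at line 3 remove [ykqwf,lywhx] add [gdmka] -> 7 lines: rvnhs qkbrq kfgkk unxwy gdmka jpf dlk
Hunk 2: at line 3 remove [gdmka] add [jezu,butyi] -> 8 lines: rvnhs qkbrq kfgkk unxwy jezu butyi jpf dlk
Hunk 3: at line 1 remove [qkbrq,kfgkk] add [tjd,olkzj,exbcd] -> 9 lines: rvnhs tjd olkzj exbcd unxwy jezu butyi jpf dlk
Final line 3: olkzj

Answer: olkzj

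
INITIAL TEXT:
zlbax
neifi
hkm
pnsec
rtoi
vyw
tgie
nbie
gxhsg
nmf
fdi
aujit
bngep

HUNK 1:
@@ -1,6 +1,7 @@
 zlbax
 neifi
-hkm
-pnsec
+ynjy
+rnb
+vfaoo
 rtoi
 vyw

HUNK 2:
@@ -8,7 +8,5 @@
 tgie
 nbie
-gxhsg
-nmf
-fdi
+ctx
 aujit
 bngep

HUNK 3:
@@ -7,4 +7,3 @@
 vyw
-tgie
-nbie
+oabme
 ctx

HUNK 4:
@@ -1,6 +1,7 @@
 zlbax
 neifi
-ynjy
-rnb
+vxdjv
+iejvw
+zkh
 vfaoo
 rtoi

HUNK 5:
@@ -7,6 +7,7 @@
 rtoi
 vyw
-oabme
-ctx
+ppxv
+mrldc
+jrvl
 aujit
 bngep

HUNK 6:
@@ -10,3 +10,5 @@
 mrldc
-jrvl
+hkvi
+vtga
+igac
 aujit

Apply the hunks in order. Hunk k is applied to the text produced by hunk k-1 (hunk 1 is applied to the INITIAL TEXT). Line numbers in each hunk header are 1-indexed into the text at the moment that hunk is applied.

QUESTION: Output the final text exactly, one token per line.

Hunk 1: at line 1 remove [hkm,pnsec] add [ynjy,rnb,vfaoo] -> 14 lines: zlbax neifi ynjy rnb vfaoo rtoi vyw tgie nbie gxhsg nmf fdi aujit bngep
Hunk 2: at line 8 remove [gxhsg,nmf,fdi] add [ctx] -> 12 lines: zlbax neifi ynjy rnb vfaoo rtoi vyw tgie nbie ctx aujit bngep
Hunk 3: at line 7 remove [tgie,nbie] add [oabme] -> 11 lines: zlbax neifi ynjy rnb vfaoo rtoi vyw oabme ctx aujit bngep
Hunk 4: at line 1 remove [ynjy,rnb] add [vxdjv,iejvw,zkh] -> 12 lines: zlbax neifi vxdjv iejvw zkh vfaoo rtoi vyw oabme ctx aujit bngep
Hunk 5: at line 7 remove [oabme,ctx] add [ppxv,mrldc,jrvl] -> 13 lines: zlbax neifi vxdjv iejvw zkh vfaoo rtoi vyw ppxv mrldc jrvl aujit bngep
Hunk 6: at line 10 remove [jrvl] add [hkvi,vtga,igac] -> 15 lines: zlbax neifi vxdjv iejvw zkh vfaoo rtoi vyw ppxv mrldc hkvi vtga igac aujit bngep

Answer: zlbax
neifi
vxdjv
iejvw
zkh
vfaoo
rtoi
vyw
ppxv
mrldc
hkvi
vtga
igac
aujit
bngep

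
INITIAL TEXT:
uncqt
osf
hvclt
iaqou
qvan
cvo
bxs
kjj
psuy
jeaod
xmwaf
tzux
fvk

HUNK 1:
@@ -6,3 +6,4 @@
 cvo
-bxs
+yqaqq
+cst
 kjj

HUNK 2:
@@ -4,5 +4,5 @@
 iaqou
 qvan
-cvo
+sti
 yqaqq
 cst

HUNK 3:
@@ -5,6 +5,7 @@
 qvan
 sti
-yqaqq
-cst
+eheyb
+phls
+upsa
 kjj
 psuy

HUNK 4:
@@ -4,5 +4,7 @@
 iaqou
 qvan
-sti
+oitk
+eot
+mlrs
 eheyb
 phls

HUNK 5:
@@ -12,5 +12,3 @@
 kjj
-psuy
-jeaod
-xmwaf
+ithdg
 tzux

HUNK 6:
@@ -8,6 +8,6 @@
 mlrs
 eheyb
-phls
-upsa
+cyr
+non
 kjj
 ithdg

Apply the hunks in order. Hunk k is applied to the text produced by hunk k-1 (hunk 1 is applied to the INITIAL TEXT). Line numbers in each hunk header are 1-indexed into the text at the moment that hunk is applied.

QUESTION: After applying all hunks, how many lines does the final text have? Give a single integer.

Answer: 15

Derivation:
Hunk 1: at line 6 remove [bxs] add [yqaqq,cst] -> 14 lines: uncqt osf hvclt iaqou qvan cvo yqaqq cst kjj psuy jeaod xmwaf tzux fvk
Hunk 2: at line 4 remove [cvo] add [sti] -> 14 lines: uncqt osf hvclt iaqou qvan sti yqaqq cst kjj psuy jeaod xmwaf tzux fvk
Hunk 3: at line 5 remove [yqaqq,cst] add [eheyb,phls,upsa] -> 15 lines: uncqt osf hvclt iaqou qvan sti eheyb phls upsa kjj psuy jeaod xmwaf tzux fvk
Hunk 4: at line 4 remove [sti] add [oitk,eot,mlrs] -> 17 lines: uncqt osf hvclt iaqou qvan oitk eot mlrs eheyb phls upsa kjj psuy jeaod xmwaf tzux fvk
Hunk 5: at line 12 remove [psuy,jeaod,xmwaf] add [ithdg] -> 15 lines: uncqt osf hvclt iaqou qvan oitk eot mlrs eheyb phls upsa kjj ithdg tzux fvk
Hunk 6: at line 8 remove [phls,upsa] add [cyr,non] -> 15 lines: uncqt osf hvclt iaqou qvan oitk eot mlrs eheyb cyr non kjj ithdg tzux fvk
Final line count: 15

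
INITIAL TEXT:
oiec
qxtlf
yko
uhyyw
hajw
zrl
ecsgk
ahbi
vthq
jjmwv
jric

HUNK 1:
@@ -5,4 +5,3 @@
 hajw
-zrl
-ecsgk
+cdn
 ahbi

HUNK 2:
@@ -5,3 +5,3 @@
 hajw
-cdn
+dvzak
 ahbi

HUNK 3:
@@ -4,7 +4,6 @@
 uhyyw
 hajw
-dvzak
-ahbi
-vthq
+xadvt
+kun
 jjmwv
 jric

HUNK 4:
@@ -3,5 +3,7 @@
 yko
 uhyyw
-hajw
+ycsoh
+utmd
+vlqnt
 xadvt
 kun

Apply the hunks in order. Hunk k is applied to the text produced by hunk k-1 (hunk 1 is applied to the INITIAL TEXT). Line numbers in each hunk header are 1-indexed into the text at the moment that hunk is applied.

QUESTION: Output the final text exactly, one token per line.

Hunk 1: at line 5 remove [zrl,ecsgk] add [cdn] -> 10 lines: oiec qxtlf yko uhyyw hajw cdn ahbi vthq jjmwv jric
Hunk 2: at line 5 remove [cdn] add [dvzak] -> 10 lines: oiec qxtlf yko uhyyw hajw dvzak ahbi vthq jjmwv jric
Hunk 3: at line 4 remove [dvzak,ahbi,vthq] add [xadvt,kun] -> 9 lines: oiec qxtlf yko uhyyw hajw xadvt kun jjmwv jric
Hunk 4: at line 3 remove [hajw] add [ycsoh,utmd,vlqnt] -> 11 lines: oiec qxtlf yko uhyyw ycsoh utmd vlqnt xadvt kun jjmwv jric

Answer: oiec
qxtlf
yko
uhyyw
ycsoh
utmd
vlqnt
xadvt
kun
jjmwv
jric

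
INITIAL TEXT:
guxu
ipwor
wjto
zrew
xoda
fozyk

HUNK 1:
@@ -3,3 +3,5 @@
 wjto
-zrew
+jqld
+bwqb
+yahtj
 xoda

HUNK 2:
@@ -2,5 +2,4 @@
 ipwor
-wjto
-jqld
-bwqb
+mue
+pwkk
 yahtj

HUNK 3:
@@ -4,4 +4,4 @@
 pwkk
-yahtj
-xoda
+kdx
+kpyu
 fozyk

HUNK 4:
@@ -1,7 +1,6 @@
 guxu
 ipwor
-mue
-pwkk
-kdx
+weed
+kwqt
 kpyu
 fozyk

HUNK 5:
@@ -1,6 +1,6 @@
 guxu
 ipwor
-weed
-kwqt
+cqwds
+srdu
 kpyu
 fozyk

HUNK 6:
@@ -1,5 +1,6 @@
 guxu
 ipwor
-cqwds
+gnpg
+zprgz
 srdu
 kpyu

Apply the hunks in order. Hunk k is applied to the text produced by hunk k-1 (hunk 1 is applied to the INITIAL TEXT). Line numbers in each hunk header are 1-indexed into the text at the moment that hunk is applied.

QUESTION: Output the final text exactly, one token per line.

Answer: guxu
ipwor
gnpg
zprgz
srdu
kpyu
fozyk

Derivation:
Hunk 1: at line 3 remove [zrew] add [jqld,bwqb,yahtj] -> 8 lines: guxu ipwor wjto jqld bwqb yahtj xoda fozyk
Hunk 2: at line 2 remove [wjto,jqld,bwqb] add [mue,pwkk] -> 7 lines: guxu ipwor mue pwkk yahtj xoda fozyk
Hunk 3: at line 4 remove [yahtj,xoda] add [kdx,kpyu] -> 7 lines: guxu ipwor mue pwkk kdx kpyu fozyk
Hunk 4: at line 1 remove [mue,pwkk,kdx] add [weed,kwqt] -> 6 lines: guxu ipwor weed kwqt kpyu fozyk
Hunk 5: at line 1 remove [weed,kwqt] add [cqwds,srdu] -> 6 lines: guxu ipwor cqwds srdu kpyu fozyk
Hunk 6: at line 1 remove [cqwds] add [gnpg,zprgz] -> 7 lines: guxu ipwor gnpg zprgz srdu kpyu fozyk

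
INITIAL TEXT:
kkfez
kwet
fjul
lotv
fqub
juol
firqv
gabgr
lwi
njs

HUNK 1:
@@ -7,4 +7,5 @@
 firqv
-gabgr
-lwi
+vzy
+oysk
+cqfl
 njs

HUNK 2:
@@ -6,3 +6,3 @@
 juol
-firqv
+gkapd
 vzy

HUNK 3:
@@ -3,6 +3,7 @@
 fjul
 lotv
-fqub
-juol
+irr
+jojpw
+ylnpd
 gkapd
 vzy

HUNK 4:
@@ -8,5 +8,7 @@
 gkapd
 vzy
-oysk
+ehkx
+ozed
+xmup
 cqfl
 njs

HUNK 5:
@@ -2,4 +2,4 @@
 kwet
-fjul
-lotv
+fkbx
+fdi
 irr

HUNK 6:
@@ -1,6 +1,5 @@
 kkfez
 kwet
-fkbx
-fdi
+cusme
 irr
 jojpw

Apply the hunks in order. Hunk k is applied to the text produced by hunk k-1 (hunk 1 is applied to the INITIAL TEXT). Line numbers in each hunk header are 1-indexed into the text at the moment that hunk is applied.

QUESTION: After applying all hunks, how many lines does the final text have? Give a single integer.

Hunk 1: at line 7 remove [gabgr,lwi] add [vzy,oysk,cqfl] -> 11 lines: kkfez kwet fjul lotv fqub juol firqv vzy oysk cqfl njs
Hunk 2: at line 6 remove [firqv] add [gkapd] -> 11 lines: kkfez kwet fjul lotv fqub juol gkapd vzy oysk cqfl njs
Hunk 3: at line 3 remove [fqub,juol] add [irr,jojpw,ylnpd] -> 12 lines: kkfez kwet fjul lotv irr jojpw ylnpd gkapd vzy oysk cqfl njs
Hunk 4: at line 8 remove [oysk] add [ehkx,ozed,xmup] -> 14 lines: kkfez kwet fjul lotv irr jojpw ylnpd gkapd vzy ehkx ozed xmup cqfl njs
Hunk 5: at line 2 remove [fjul,lotv] add [fkbx,fdi] -> 14 lines: kkfez kwet fkbx fdi irr jojpw ylnpd gkapd vzy ehkx ozed xmup cqfl njs
Hunk 6: at line 1 remove [fkbx,fdi] add [cusme] -> 13 lines: kkfez kwet cusme irr jojpw ylnpd gkapd vzy ehkx ozed xmup cqfl njs
Final line count: 13

Answer: 13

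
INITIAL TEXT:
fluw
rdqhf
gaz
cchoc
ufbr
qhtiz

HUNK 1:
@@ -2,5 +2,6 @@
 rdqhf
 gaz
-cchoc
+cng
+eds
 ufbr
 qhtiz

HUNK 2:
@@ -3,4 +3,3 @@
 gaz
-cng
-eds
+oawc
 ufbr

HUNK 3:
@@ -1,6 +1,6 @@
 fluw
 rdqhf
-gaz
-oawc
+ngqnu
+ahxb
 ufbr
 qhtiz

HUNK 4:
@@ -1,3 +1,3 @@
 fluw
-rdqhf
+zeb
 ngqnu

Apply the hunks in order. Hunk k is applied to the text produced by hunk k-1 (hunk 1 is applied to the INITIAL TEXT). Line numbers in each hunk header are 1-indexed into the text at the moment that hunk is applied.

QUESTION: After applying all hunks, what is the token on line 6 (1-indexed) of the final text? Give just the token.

Hunk 1: at line 2 remove [cchoc] add [cng,eds] -> 7 lines: fluw rdqhf gaz cng eds ufbr qhtiz
Hunk 2: at line 3 remove [cng,eds] add [oawc] -> 6 lines: fluw rdqhf gaz oawc ufbr qhtiz
Hunk 3: at line 1 remove [gaz,oawc] add [ngqnu,ahxb] -> 6 lines: fluw rdqhf ngqnu ahxb ufbr qhtiz
Hunk 4: at line 1 remove [rdqhf] add [zeb] -> 6 lines: fluw zeb ngqnu ahxb ufbr qhtiz
Final line 6: qhtiz

Answer: qhtiz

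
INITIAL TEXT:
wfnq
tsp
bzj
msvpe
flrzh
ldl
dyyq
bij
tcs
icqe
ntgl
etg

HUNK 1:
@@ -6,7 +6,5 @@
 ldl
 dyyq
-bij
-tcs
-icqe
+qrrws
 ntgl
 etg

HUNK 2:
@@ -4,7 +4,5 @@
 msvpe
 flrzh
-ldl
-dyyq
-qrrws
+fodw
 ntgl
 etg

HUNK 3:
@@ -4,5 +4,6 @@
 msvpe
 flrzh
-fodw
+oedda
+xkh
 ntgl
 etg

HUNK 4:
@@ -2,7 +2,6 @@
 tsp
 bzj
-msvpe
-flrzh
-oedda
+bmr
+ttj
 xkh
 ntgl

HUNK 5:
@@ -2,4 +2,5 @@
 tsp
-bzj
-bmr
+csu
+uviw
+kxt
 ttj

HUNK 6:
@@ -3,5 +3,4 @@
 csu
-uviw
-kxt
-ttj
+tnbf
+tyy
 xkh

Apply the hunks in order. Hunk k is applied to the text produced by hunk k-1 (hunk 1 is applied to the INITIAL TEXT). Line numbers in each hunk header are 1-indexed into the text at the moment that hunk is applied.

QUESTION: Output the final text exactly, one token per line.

Answer: wfnq
tsp
csu
tnbf
tyy
xkh
ntgl
etg

Derivation:
Hunk 1: at line 6 remove [bij,tcs,icqe] add [qrrws] -> 10 lines: wfnq tsp bzj msvpe flrzh ldl dyyq qrrws ntgl etg
Hunk 2: at line 4 remove [ldl,dyyq,qrrws] add [fodw] -> 8 lines: wfnq tsp bzj msvpe flrzh fodw ntgl etg
Hunk 3: at line 4 remove [fodw] add [oedda,xkh] -> 9 lines: wfnq tsp bzj msvpe flrzh oedda xkh ntgl etg
Hunk 4: at line 2 remove [msvpe,flrzh,oedda] add [bmr,ttj] -> 8 lines: wfnq tsp bzj bmr ttj xkh ntgl etg
Hunk 5: at line 2 remove [bzj,bmr] add [csu,uviw,kxt] -> 9 lines: wfnq tsp csu uviw kxt ttj xkh ntgl etg
Hunk 6: at line 3 remove [uviw,kxt,ttj] add [tnbf,tyy] -> 8 lines: wfnq tsp csu tnbf tyy xkh ntgl etg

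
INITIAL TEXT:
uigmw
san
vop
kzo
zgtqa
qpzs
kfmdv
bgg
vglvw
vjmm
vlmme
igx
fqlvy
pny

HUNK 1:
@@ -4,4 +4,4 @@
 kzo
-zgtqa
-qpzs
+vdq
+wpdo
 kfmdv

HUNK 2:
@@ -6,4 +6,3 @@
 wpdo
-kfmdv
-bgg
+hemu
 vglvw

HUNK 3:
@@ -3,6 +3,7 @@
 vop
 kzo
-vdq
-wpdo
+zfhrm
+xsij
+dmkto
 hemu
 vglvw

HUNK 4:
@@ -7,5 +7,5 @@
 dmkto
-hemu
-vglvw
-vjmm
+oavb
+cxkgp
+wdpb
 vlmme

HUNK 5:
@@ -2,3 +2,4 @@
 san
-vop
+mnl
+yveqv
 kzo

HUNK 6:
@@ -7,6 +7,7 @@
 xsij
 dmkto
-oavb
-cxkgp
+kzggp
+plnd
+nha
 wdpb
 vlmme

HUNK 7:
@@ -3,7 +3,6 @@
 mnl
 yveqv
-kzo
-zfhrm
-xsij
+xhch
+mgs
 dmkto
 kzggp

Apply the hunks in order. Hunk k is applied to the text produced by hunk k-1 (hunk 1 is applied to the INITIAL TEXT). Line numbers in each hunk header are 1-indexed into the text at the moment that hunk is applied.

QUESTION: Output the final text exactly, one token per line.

Hunk 1: at line 4 remove [zgtqa,qpzs] add [vdq,wpdo] -> 14 lines: uigmw san vop kzo vdq wpdo kfmdv bgg vglvw vjmm vlmme igx fqlvy pny
Hunk 2: at line 6 remove [kfmdv,bgg] add [hemu] -> 13 lines: uigmw san vop kzo vdq wpdo hemu vglvw vjmm vlmme igx fqlvy pny
Hunk 3: at line 3 remove [vdq,wpdo] add [zfhrm,xsij,dmkto] -> 14 lines: uigmw san vop kzo zfhrm xsij dmkto hemu vglvw vjmm vlmme igx fqlvy pny
Hunk 4: at line 7 remove [hemu,vglvw,vjmm] add [oavb,cxkgp,wdpb] -> 14 lines: uigmw san vop kzo zfhrm xsij dmkto oavb cxkgp wdpb vlmme igx fqlvy pny
Hunk 5: at line 2 remove [vop] add [mnl,yveqv] -> 15 lines: uigmw san mnl yveqv kzo zfhrm xsij dmkto oavb cxkgp wdpb vlmme igx fqlvy pny
Hunk 6: at line 7 remove [oavb,cxkgp] add [kzggp,plnd,nha] -> 16 lines: uigmw san mnl yveqv kzo zfhrm xsij dmkto kzggp plnd nha wdpb vlmme igx fqlvy pny
Hunk 7: at line 3 remove [kzo,zfhrm,xsij] add [xhch,mgs] -> 15 lines: uigmw san mnl yveqv xhch mgs dmkto kzggp plnd nha wdpb vlmme igx fqlvy pny

Answer: uigmw
san
mnl
yveqv
xhch
mgs
dmkto
kzggp
plnd
nha
wdpb
vlmme
igx
fqlvy
pny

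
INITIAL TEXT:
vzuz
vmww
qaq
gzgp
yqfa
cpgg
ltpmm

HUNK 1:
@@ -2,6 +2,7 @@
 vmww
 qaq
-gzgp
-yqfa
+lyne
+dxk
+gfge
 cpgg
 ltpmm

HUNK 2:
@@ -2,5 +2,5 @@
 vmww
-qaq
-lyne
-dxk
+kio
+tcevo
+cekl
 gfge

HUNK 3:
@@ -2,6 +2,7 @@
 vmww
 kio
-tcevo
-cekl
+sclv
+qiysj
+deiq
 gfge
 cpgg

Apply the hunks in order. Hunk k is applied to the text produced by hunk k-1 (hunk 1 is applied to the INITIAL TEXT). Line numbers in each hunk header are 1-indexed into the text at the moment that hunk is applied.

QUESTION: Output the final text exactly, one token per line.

Hunk 1: at line 2 remove [gzgp,yqfa] add [lyne,dxk,gfge] -> 8 lines: vzuz vmww qaq lyne dxk gfge cpgg ltpmm
Hunk 2: at line 2 remove [qaq,lyne,dxk] add [kio,tcevo,cekl] -> 8 lines: vzuz vmww kio tcevo cekl gfge cpgg ltpmm
Hunk 3: at line 2 remove [tcevo,cekl] add [sclv,qiysj,deiq] -> 9 lines: vzuz vmww kio sclv qiysj deiq gfge cpgg ltpmm

Answer: vzuz
vmww
kio
sclv
qiysj
deiq
gfge
cpgg
ltpmm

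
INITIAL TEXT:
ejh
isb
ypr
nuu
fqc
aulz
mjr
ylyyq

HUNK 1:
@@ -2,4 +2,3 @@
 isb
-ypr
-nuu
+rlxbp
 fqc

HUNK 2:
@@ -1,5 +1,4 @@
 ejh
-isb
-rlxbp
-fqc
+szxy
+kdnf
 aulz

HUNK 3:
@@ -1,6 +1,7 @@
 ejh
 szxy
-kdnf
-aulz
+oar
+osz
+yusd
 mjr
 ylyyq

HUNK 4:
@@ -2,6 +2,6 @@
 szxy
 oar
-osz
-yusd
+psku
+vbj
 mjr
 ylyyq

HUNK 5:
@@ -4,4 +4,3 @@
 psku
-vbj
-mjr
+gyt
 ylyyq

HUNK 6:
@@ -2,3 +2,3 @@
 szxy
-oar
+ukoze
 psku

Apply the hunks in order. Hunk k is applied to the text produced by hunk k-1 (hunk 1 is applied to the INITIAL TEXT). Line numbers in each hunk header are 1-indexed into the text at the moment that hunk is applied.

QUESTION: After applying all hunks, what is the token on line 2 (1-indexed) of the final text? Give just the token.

Hunk 1: at line 2 remove [ypr,nuu] add [rlxbp] -> 7 lines: ejh isb rlxbp fqc aulz mjr ylyyq
Hunk 2: at line 1 remove [isb,rlxbp,fqc] add [szxy,kdnf] -> 6 lines: ejh szxy kdnf aulz mjr ylyyq
Hunk 3: at line 1 remove [kdnf,aulz] add [oar,osz,yusd] -> 7 lines: ejh szxy oar osz yusd mjr ylyyq
Hunk 4: at line 2 remove [osz,yusd] add [psku,vbj] -> 7 lines: ejh szxy oar psku vbj mjr ylyyq
Hunk 5: at line 4 remove [vbj,mjr] add [gyt] -> 6 lines: ejh szxy oar psku gyt ylyyq
Hunk 6: at line 2 remove [oar] add [ukoze] -> 6 lines: ejh szxy ukoze psku gyt ylyyq
Final line 2: szxy

Answer: szxy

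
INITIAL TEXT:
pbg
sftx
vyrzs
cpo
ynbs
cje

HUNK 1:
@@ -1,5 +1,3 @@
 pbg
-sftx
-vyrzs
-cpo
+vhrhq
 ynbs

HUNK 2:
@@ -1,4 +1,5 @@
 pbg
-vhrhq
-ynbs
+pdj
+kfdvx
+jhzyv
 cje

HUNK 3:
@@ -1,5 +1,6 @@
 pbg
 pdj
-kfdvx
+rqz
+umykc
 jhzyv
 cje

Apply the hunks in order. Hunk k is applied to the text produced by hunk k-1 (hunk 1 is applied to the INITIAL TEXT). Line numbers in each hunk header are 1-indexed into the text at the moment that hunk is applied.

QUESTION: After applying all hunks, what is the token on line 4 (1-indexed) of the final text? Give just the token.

Answer: umykc

Derivation:
Hunk 1: at line 1 remove [sftx,vyrzs,cpo] add [vhrhq] -> 4 lines: pbg vhrhq ynbs cje
Hunk 2: at line 1 remove [vhrhq,ynbs] add [pdj,kfdvx,jhzyv] -> 5 lines: pbg pdj kfdvx jhzyv cje
Hunk 3: at line 1 remove [kfdvx] add [rqz,umykc] -> 6 lines: pbg pdj rqz umykc jhzyv cje
Final line 4: umykc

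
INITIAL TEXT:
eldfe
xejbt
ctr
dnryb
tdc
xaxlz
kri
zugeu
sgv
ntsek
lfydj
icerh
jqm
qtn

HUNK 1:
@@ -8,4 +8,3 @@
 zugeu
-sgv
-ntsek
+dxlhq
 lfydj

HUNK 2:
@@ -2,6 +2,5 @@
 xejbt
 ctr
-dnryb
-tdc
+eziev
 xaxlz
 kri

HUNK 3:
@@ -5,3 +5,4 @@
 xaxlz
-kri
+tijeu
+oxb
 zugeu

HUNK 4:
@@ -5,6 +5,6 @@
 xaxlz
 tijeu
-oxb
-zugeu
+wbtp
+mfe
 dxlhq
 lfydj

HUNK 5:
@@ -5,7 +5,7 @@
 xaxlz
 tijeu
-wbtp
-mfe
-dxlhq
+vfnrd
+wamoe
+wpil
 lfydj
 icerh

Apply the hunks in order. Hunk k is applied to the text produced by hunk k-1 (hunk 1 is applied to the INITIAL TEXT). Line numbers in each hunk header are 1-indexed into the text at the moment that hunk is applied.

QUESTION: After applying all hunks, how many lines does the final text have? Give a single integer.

Hunk 1: at line 8 remove [sgv,ntsek] add [dxlhq] -> 13 lines: eldfe xejbt ctr dnryb tdc xaxlz kri zugeu dxlhq lfydj icerh jqm qtn
Hunk 2: at line 2 remove [dnryb,tdc] add [eziev] -> 12 lines: eldfe xejbt ctr eziev xaxlz kri zugeu dxlhq lfydj icerh jqm qtn
Hunk 3: at line 5 remove [kri] add [tijeu,oxb] -> 13 lines: eldfe xejbt ctr eziev xaxlz tijeu oxb zugeu dxlhq lfydj icerh jqm qtn
Hunk 4: at line 5 remove [oxb,zugeu] add [wbtp,mfe] -> 13 lines: eldfe xejbt ctr eziev xaxlz tijeu wbtp mfe dxlhq lfydj icerh jqm qtn
Hunk 5: at line 5 remove [wbtp,mfe,dxlhq] add [vfnrd,wamoe,wpil] -> 13 lines: eldfe xejbt ctr eziev xaxlz tijeu vfnrd wamoe wpil lfydj icerh jqm qtn
Final line count: 13

Answer: 13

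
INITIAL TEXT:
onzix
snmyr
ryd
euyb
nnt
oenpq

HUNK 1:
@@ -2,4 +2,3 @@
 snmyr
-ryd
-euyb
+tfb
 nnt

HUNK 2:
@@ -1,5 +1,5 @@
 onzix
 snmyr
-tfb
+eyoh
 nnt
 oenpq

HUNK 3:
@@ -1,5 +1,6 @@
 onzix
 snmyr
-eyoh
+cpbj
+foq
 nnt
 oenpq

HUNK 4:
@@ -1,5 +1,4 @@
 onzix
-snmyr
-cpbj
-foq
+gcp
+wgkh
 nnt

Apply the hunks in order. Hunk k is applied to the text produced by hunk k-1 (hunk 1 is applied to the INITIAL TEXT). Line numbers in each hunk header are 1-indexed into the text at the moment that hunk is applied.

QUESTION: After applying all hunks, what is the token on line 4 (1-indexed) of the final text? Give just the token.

Hunk 1: at line 2 remove [ryd,euyb] add [tfb] -> 5 lines: onzix snmyr tfb nnt oenpq
Hunk 2: at line 1 remove [tfb] add [eyoh] -> 5 lines: onzix snmyr eyoh nnt oenpq
Hunk 3: at line 1 remove [eyoh] add [cpbj,foq] -> 6 lines: onzix snmyr cpbj foq nnt oenpq
Hunk 4: at line 1 remove [snmyr,cpbj,foq] add [gcp,wgkh] -> 5 lines: onzix gcp wgkh nnt oenpq
Final line 4: nnt

Answer: nnt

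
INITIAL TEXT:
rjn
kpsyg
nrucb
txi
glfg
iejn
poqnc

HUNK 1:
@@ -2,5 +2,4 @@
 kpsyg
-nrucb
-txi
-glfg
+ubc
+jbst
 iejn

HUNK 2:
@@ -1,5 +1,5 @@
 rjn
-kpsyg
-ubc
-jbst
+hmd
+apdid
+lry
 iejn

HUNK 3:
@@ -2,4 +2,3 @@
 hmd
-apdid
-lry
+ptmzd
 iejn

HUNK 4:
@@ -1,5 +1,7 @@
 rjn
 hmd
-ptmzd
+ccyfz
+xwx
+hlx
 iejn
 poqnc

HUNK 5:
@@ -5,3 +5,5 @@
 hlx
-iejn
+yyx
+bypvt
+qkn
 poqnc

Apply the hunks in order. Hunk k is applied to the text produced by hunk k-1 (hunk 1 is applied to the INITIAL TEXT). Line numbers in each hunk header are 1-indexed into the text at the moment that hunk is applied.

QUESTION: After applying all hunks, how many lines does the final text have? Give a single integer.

Answer: 9

Derivation:
Hunk 1: at line 2 remove [nrucb,txi,glfg] add [ubc,jbst] -> 6 lines: rjn kpsyg ubc jbst iejn poqnc
Hunk 2: at line 1 remove [kpsyg,ubc,jbst] add [hmd,apdid,lry] -> 6 lines: rjn hmd apdid lry iejn poqnc
Hunk 3: at line 2 remove [apdid,lry] add [ptmzd] -> 5 lines: rjn hmd ptmzd iejn poqnc
Hunk 4: at line 1 remove [ptmzd] add [ccyfz,xwx,hlx] -> 7 lines: rjn hmd ccyfz xwx hlx iejn poqnc
Hunk 5: at line 5 remove [iejn] add [yyx,bypvt,qkn] -> 9 lines: rjn hmd ccyfz xwx hlx yyx bypvt qkn poqnc
Final line count: 9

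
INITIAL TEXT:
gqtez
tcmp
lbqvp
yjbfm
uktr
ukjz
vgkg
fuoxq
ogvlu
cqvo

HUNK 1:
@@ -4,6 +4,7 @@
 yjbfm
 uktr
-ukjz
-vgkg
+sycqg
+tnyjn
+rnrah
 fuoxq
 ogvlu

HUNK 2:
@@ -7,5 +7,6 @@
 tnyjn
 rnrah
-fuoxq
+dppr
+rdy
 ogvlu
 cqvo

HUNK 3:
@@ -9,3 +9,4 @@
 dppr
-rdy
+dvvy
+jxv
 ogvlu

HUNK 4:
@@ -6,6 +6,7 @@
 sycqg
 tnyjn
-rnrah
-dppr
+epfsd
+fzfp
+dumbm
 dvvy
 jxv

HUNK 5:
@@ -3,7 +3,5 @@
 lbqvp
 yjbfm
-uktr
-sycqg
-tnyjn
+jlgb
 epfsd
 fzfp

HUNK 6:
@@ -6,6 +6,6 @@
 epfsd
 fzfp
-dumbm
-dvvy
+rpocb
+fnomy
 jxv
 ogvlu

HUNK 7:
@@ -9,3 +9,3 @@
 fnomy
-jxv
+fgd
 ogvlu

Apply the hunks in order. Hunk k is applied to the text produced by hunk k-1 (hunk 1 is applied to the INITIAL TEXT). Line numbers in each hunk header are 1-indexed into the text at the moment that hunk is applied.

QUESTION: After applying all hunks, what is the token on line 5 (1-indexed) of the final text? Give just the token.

Answer: jlgb

Derivation:
Hunk 1: at line 4 remove [ukjz,vgkg] add [sycqg,tnyjn,rnrah] -> 11 lines: gqtez tcmp lbqvp yjbfm uktr sycqg tnyjn rnrah fuoxq ogvlu cqvo
Hunk 2: at line 7 remove [fuoxq] add [dppr,rdy] -> 12 lines: gqtez tcmp lbqvp yjbfm uktr sycqg tnyjn rnrah dppr rdy ogvlu cqvo
Hunk 3: at line 9 remove [rdy] add [dvvy,jxv] -> 13 lines: gqtez tcmp lbqvp yjbfm uktr sycqg tnyjn rnrah dppr dvvy jxv ogvlu cqvo
Hunk 4: at line 6 remove [rnrah,dppr] add [epfsd,fzfp,dumbm] -> 14 lines: gqtez tcmp lbqvp yjbfm uktr sycqg tnyjn epfsd fzfp dumbm dvvy jxv ogvlu cqvo
Hunk 5: at line 3 remove [uktr,sycqg,tnyjn] add [jlgb] -> 12 lines: gqtez tcmp lbqvp yjbfm jlgb epfsd fzfp dumbm dvvy jxv ogvlu cqvo
Hunk 6: at line 6 remove [dumbm,dvvy] add [rpocb,fnomy] -> 12 lines: gqtez tcmp lbqvp yjbfm jlgb epfsd fzfp rpocb fnomy jxv ogvlu cqvo
Hunk 7: at line 9 remove [jxv] add [fgd] -> 12 lines: gqtez tcmp lbqvp yjbfm jlgb epfsd fzfp rpocb fnomy fgd ogvlu cqvo
Final line 5: jlgb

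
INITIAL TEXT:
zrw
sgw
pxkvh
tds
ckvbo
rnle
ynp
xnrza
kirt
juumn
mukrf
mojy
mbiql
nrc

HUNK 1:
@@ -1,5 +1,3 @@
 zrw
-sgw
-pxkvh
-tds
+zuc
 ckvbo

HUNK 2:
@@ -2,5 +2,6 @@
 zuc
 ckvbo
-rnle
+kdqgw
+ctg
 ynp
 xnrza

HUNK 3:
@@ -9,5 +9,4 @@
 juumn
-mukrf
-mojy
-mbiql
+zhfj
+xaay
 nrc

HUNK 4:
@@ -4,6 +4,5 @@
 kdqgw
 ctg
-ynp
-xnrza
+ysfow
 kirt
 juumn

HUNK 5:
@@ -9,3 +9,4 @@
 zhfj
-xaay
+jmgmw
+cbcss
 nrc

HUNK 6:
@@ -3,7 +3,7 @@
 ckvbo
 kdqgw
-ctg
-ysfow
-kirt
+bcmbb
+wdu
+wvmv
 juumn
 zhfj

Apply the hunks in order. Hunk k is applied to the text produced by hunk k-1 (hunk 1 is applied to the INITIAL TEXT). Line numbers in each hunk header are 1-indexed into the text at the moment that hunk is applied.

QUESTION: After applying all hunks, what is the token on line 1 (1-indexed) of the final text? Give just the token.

Answer: zrw

Derivation:
Hunk 1: at line 1 remove [sgw,pxkvh,tds] add [zuc] -> 12 lines: zrw zuc ckvbo rnle ynp xnrza kirt juumn mukrf mojy mbiql nrc
Hunk 2: at line 2 remove [rnle] add [kdqgw,ctg] -> 13 lines: zrw zuc ckvbo kdqgw ctg ynp xnrza kirt juumn mukrf mojy mbiql nrc
Hunk 3: at line 9 remove [mukrf,mojy,mbiql] add [zhfj,xaay] -> 12 lines: zrw zuc ckvbo kdqgw ctg ynp xnrza kirt juumn zhfj xaay nrc
Hunk 4: at line 4 remove [ynp,xnrza] add [ysfow] -> 11 lines: zrw zuc ckvbo kdqgw ctg ysfow kirt juumn zhfj xaay nrc
Hunk 5: at line 9 remove [xaay] add [jmgmw,cbcss] -> 12 lines: zrw zuc ckvbo kdqgw ctg ysfow kirt juumn zhfj jmgmw cbcss nrc
Hunk 6: at line 3 remove [ctg,ysfow,kirt] add [bcmbb,wdu,wvmv] -> 12 lines: zrw zuc ckvbo kdqgw bcmbb wdu wvmv juumn zhfj jmgmw cbcss nrc
Final line 1: zrw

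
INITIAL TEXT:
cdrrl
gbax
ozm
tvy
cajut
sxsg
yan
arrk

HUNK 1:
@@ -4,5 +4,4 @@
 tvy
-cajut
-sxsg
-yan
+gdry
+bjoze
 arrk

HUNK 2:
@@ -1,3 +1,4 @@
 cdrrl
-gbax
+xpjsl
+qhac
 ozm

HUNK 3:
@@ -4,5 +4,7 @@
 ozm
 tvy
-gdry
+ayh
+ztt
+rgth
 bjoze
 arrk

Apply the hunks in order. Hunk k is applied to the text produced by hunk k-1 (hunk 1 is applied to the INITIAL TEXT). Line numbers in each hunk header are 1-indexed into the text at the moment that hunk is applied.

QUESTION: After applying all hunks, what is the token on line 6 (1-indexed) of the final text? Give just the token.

Hunk 1: at line 4 remove [cajut,sxsg,yan] add [gdry,bjoze] -> 7 lines: cdrrl gbax ozm tvy gdry bjoze arrk
Hunk 2: at line 1 remove [gbax] add [xpjsl,qhac] -> 8 lines: cdrrl xpjsl qhac ozm tvy gdry bjoze arrk
Hunk 3: at line 4 remove [gdry] add [ayh,ztt,rgth] -> 10 lines: cdrrl xpjsl qhac ozm tvy ayh ztt rgth bjoze arrk
Final line 6: ayh

Answer: ayh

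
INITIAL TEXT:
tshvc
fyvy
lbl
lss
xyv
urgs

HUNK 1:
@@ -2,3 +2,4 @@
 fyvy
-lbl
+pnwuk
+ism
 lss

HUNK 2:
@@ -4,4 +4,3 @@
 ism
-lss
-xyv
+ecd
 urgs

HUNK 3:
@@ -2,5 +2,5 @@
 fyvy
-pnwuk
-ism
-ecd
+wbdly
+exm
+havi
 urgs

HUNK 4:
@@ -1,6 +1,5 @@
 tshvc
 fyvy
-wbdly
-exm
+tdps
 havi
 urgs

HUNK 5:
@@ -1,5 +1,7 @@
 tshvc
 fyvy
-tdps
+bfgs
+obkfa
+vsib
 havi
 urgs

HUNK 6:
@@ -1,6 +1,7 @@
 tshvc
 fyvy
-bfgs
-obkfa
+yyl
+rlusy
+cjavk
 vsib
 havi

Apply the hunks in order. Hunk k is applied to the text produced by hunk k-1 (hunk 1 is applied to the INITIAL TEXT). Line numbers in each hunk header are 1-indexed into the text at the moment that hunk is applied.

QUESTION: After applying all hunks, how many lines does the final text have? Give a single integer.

Hunk 1: at line 2 remove [lbl] add [pnwuk,ism] -> 7 lines: tshvc fyvy pnwuk ism lss xyv urgs
Hunk 2: at line 4 remove [lss,xyv] add [ecd] -> 6 lines: tshvc fyvy pnwuk ism ecd urgs
Hunk 3: at line 2 remove [pnwuk,ism,ecd] add [wbdly,exm,havi] -> 6 lines: tshvc fyvy wbdly exm havi urgs
Hunk 4: at line 1 remove [wbdly,exm] add [tdps] -> 5 lines: tshvc fyvy tdps havi urgs
Hunk 5: at line 1 remove [tdps] add [bfgs,obkfa,vsib] -> 7 lines: tshvc fyvy bfgs obkfa vsib havi urgs
Hunk 6: at line 1 remove [bfgs,obkfa] add [yyl,rlusy,cjavk] -> 8 lines: tshvc fyvy yyl rlusy cjavk vsib havi urgs
Final line count: 8

Answer: 8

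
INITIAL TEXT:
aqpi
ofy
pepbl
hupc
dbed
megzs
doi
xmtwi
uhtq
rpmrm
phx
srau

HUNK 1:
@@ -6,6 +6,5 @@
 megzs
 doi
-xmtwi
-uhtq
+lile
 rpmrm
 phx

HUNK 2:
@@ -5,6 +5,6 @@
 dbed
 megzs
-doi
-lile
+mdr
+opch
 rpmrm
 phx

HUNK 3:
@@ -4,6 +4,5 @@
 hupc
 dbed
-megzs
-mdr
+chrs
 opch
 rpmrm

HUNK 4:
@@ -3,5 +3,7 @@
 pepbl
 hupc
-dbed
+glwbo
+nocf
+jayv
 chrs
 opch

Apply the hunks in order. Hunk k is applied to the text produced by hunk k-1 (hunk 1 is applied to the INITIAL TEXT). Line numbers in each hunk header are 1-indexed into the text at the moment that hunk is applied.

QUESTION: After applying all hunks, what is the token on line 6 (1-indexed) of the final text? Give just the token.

Hunk 1: at line 6 remove [xmtwi,uhtq] add [lile] -> 11 lines: aqpi ofy pepbl hupc dbed megzs doi lile rpmrm phx srau
Hunk 2: at line 5 remove [doi,lile] add [mdr,opch] -> 11 lines: aqpi ofy pepbl hupc dbed megzs mdr opch rpmrm phx srau
Hunk 3: at line 4 remove [megzs,mdr] add [chrs] -> 10 lines: aqpi ofy pepbl hupc dbed chrs opch rpmrm phx srau
Hunk 4: at line 3 remove [dbed] add [glwbo,nocf,jayv] -> 12 lines: aqpi ofy pepbl hupc glwbo nocf jayv chrs opch rpmrm phx srau
Final line 6: nocf

Answer: nocf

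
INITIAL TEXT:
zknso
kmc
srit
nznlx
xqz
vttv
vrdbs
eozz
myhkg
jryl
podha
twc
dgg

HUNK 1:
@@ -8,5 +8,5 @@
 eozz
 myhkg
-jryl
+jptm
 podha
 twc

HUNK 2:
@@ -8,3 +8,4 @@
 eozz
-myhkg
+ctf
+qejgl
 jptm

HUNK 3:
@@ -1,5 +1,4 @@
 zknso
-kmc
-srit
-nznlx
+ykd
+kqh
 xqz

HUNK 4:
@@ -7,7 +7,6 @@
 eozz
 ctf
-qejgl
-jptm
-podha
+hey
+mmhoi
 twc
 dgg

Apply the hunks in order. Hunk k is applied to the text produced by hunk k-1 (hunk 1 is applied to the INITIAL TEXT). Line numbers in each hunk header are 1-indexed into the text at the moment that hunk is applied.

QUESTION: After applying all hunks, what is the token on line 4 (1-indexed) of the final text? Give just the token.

Answer: xqz

Derivation:
Hunk 1: at line 8 remove [jryl] add [jptm] -> 13 lines: zknso kmc srit nznlx xqz vttv vrdbs eozz myhkg jptm podha twc dgg
Hunk 2: at line 8 remove [myhkg] add [ctf,qejgl] -> 14 lines: zknso kmc srit nznlx xqz vttv vrdbs eozz ctf qejgl jptm podha twc dgg
Hunk 3: at line 1 remove [kmc,srit,nznlx] add [ykd,kqh] -> 13 lines: zknso ykd kqh xqz vttv vrdbs eozz ctf qejgl jptm podha twc dgg
Hunk 4: at line 7 remove [qejgl,jptm,podha] add [hey,mmhoi] -> 12 lines: zknso ykd kqh xqz vttv vrdbs eozz ctf hey mmhoi twc dgg
Final line 4: xqz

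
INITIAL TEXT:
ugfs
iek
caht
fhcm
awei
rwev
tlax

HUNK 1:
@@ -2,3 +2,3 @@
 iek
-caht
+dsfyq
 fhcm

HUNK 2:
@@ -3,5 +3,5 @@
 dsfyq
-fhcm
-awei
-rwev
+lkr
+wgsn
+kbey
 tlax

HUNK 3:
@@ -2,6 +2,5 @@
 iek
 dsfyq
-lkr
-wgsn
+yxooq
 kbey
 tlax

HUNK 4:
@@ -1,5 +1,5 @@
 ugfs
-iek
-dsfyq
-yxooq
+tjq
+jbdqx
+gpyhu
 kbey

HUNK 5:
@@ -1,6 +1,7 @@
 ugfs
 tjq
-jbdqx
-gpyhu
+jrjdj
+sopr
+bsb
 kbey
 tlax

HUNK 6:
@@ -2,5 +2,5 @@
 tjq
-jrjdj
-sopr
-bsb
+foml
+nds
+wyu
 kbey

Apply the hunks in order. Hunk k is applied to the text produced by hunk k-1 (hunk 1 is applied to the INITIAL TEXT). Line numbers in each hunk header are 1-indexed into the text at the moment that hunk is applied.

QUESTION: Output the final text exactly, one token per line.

Hunk 1: at line 2 remove [caht] add [dsfyq] -> 7 lines: ugfs iek dsfyq fhcm awei rwev tlax
Hunk 2: at line 3 remove [fhcm,awei,rwev] add [lkr,wgsn,kbey] -> 7 lines: ugfs iek dsfyq lkr wgsn kbey tlax
Hunk 3: at line 2 remove [lkr,wgsn] add [yxooq] -> 6 lines: ugfs iek dsfyq yxooq kbey tlax
Hunk 4: at line 1 remove [iek,dsfyq,yxooq] add [tjq,jbdqx,gpyhu] -> 6 lines: ugfs tjq jbdqx gpyhu kbey tlax
Hunk 5: at line 1 remove [jbdqx,gpyhu] add [jrjdj,sopr,bsb] -> 7 lines: ugfs tjq jrjdj sopr bsb kbey tlax
Hunk 6: at line 2 remove [jrjdj,sopr,bsb] add [foml,nds,wyu] -> 7 lines: ugfs tjq foml nds wyu kbey tlax

Answer: ugfs
tjq
foml
nds
wyu
kbey
tlax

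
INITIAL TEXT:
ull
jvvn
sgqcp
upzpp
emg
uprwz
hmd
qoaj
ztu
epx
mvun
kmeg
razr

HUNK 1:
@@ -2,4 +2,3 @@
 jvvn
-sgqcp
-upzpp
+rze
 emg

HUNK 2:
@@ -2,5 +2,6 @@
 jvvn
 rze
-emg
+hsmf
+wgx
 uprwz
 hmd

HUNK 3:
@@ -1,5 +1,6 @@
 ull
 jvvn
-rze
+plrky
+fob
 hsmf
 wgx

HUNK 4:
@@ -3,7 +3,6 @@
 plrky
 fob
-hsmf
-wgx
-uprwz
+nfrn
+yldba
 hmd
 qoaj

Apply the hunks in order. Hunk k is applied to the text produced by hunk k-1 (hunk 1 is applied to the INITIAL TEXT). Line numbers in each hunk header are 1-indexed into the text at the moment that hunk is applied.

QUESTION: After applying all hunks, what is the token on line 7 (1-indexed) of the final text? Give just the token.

Answer: hmd

Derivation:
Hunk 1: at line 2 remove [sgqcp,upzpp] add [rze] -> 12 lines: ull jvvn rze emg uprwz hmd qoaj ztu epx mvun kmeg razr
Hunk 2: at line 2 remove [emg] add [hsmf,wgx] -> 13 lines: ull jvvn rze hsmf wgx uprwz hmd qoaj ztu epx mvun kmeg razr
Hunk 3: at line 1 remove [rze] add [plrky,fob] -> 14 lines: ull jvvn plrky fob hsmf wgx uprwz hmd qoaj ztu epx mvun kmeg razr
Hunk 4: at line 3 remove [hsmf,wgx,uprwz] add [nfrn,yldba] -> 13 lines: ull jvvn plrky fob nfrn yldba hmd qoaj ztu epx mvun kmeg razr
Final line 7: hmd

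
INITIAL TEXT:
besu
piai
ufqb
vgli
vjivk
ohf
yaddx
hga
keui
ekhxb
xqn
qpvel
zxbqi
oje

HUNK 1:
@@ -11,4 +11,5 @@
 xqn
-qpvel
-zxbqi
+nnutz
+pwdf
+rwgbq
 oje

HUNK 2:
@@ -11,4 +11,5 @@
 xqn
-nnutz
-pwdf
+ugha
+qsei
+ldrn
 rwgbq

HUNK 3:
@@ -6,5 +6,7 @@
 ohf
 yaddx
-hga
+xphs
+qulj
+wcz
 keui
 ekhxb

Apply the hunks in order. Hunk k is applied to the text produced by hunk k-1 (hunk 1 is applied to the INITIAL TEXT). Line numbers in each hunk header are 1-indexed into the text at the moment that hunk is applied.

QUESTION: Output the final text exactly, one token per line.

Hunk 1: at line 11 remove [qpvel,zxbqi] add [nnutz,pwdf,rwgbq] -> 15 lines: besu piai ufqb vgli vjivk ohf yaddx hga keui ekhxb xqn nnutz pwdf rwgbq oje
Hunk 2: at line 11 remove [nnutz,pwdf] add [ugha,qsei,ldrn] -> 16 lines: besu piai ufqb vgli vjivk ohf yaddx hga keui ekhxb xqn ugha qsei ldrn rwgbq oje
Hunk 3: at line 6 remove [hga] add [xphs,qulj,wcz] -> 18 lines: besu piai ufqb vgli vjivk ohf yaddx xphs qulj wcz keui ekhxb xqn ugha qsei ldrn rwgbq oje

Answer: besu
piai
ufqb
vgli
vjivk
ohf
yaddx
xphs
qulj
wcz
keui
ekhxb
xqn
ugha
qsei
ldrn
rwgbq
oje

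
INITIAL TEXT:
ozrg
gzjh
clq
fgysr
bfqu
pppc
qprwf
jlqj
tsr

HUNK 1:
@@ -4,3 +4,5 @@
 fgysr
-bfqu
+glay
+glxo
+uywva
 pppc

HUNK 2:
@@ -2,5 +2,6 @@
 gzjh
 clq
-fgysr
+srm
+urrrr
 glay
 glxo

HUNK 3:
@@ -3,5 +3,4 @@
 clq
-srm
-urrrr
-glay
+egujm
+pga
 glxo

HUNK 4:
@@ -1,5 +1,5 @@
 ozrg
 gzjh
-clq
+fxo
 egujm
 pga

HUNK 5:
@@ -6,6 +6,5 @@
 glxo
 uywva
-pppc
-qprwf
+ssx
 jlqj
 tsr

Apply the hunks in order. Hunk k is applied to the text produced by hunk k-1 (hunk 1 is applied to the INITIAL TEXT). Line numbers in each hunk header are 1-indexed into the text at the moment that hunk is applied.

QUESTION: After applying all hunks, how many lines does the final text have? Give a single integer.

Answer: 10

Derivation:
Hunk 1: at line 4 remove [bfqu] add [glay,glxo,uywva] -> 11 lines: ozrg gzjh clq fgysr glay glxo uywva pppc qprwf jlqj tsr
Hunk 2: at line 2 remove [fgysr] add [srm,urrrr] -> 12 lines: ozrg gzjh clq srm urrrr glay glxo uywva pppc qprwf jlqj tsr
Hunk 3: at line 3 remove [srm,urrrr,glay] add [egujm,pga] -> 11 lines: ozrg gzjh clq egujm pga glxo uywva pppc qprwf jlqj tsr
Hunk 4: at line 1 remove [clq] add [fxo] -> 11 lines: ozrg gzjh fxo egujm pga glxo uywva pppc qprwf jlqj tsr
Hunk 5: at line 6 remove [pppc,qprwf] add [ssx] -> 10 lines: ozrg gzjh fxo egujm pga glxo uywva ssx jlqj tsr
Final line count: 10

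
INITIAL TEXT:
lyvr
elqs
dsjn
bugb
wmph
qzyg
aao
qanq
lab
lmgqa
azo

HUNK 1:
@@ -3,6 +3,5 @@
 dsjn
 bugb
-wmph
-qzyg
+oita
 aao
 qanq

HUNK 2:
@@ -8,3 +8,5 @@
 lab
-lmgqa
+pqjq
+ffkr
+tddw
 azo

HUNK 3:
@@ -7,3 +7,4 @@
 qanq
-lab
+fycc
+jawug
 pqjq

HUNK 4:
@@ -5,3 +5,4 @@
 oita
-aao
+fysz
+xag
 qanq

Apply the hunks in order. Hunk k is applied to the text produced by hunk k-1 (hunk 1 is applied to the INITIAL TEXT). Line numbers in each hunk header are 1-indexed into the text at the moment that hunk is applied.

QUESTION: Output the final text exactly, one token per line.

Hunk 1: at line 3 remove [wmph,qzyg] add [oita] -> 10 lines: lyvr elqs dsjn bugb oita aao qanq lab lmgqa azo
Hunk 2: at line 8 remove [lmgqa] add [pqjq,ffkr,tddw] -> 12 lines: lyvr elqs dsjn bugb oita aao qanq lab pqjq ffkr tddw azo
Hunk 3: at line 7 remove [lab] add [fycc,jawug] -> 13 lines: lyvr elqs dsjn bugb oita aao qanq fycc jawug pqjq ffkr tddw azo
Hunk 4: at line 5 remove [aao] add [fysz,xag] -> 14 lines: lyvr elqs dsjn bugb oita fysz xag qanq fycc jawug pqjq ffkr tddw azo

Answer: lyvr
elqs
dsjn
bugb
oita
fysz
xag
qanq
fycc
jawug
pqjq
ffkr
tddw
azo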